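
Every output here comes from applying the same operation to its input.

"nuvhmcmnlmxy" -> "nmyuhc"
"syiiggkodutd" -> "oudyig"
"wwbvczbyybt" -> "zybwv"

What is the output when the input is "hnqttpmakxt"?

paxnt

The rule is to keep every other character starting from the second (positions 2nd, 4th, 6th, ...), then move the last 3 characters to the front (rotate right by 3).
On "hnqttpmakxt" that produces "paxnt".
(Check on "syiiggkodutd": → "yigoud" → "oudyig" ✓)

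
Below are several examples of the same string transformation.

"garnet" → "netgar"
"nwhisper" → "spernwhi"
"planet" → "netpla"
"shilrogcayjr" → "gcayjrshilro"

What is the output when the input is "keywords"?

ordskeyw

Rule — swap the front and back halves of the string.
On "keywords" that produces "ordskeyw".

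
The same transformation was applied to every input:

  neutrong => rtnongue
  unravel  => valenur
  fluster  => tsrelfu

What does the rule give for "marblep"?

The pattern: move the first 3 characters to the end (rotate left by 3), then swap each adjacent pair of characters (1↔2, 3↔4, ...).
"marblep" → "blepmar" → "lbpeamr".

lbpeamr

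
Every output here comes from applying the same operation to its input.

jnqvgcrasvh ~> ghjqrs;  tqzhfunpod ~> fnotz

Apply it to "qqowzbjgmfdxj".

djjmoqz

In each case the input is transformed by: keep every other character starting from the first (positions 1st, 3rd, 5th, ...), then sort the characters into alphabetical order.
Applying both steps to "qqowzbjgmfdxj": "qozjmdj", then "djjmoqz".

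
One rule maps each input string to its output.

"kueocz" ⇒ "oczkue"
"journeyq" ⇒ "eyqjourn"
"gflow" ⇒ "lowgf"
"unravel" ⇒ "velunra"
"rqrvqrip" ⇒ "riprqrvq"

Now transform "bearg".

argbe

The transformation: move the last 3 characters to the front (rotate right by 3).
For "bearg" the result is "argbe".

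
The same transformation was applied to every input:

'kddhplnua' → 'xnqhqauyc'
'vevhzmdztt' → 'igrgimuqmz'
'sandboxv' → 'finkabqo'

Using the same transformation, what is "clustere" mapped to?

The transformation: take characters alternately from the front and the back (1st, last, 2nd, 2nd-last, ...), then shift every letter 13 places forward in the alphabet (wrapping around) — i.e. ROT13.
Doing the same to "clustere": "pryehrfg".

pryehrfg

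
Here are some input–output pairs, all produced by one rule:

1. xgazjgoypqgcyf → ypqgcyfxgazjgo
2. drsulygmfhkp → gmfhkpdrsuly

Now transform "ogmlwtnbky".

Rule — swap the front and back halves of the string.
Doing the same to "ogmlwtnbky": "tnbkyogmlw".

tnbkyogmlw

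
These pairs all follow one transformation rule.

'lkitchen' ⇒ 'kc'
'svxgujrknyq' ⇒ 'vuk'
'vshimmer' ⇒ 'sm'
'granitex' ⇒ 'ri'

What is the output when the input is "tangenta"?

In each case the input is transformed by: keep one character in every 3, starting at position 2 (positions 2nd, 5th, 8th, ...), then delete the last character.
For "tangenta", step one produces "aea"; step two turns that into "ae".

ae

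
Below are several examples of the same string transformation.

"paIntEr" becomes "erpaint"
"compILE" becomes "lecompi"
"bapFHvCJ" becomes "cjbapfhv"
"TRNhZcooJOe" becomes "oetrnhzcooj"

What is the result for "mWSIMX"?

Looking at the pairs, the operation is to move the last 2 characters to the front (rotate right by 2), then convert every letter to lowercase.
Starting from "mWSIMX": after the first operation, "MXmWSI"; after the second, "mxmwsi".

mxmwsi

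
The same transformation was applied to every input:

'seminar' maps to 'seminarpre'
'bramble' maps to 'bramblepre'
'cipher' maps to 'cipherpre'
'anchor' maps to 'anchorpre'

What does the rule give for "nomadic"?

nomadicpre

In each case the input is transformed by: append "pre".
Doing the same to "nomadic": "nomadicpre".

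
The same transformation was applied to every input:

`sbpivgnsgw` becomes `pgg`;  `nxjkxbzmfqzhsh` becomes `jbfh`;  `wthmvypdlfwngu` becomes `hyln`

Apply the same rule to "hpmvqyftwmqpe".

mywp

The pattern: keep one character in every 3, starting at position 3 (positions 3rd, 6th, 9th, ...).
Doing the same to "hpmvqyftwmqpe": "mywp".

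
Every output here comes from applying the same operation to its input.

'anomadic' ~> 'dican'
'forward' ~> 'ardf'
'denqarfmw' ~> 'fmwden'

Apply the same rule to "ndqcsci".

Rule — move the last 3 characters to the front (rotate right by 3), then delete the last 3 characters.
Starting from "ndqcsci": after the first operation, "scindqc"; after the second, "scin".

scin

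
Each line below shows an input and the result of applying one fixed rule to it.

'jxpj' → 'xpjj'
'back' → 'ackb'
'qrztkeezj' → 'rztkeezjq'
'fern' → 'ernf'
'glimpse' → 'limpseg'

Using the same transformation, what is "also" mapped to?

lsoa

Rule — move the first character to the end.
Applying that to "also" gives "lsoa".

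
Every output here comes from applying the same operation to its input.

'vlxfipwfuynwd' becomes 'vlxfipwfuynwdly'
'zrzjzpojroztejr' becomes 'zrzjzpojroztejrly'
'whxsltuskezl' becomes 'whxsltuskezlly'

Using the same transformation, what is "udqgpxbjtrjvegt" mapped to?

Each output is the input with this applied: append "ly".
For "udqgpxbjtrjvegt" the result is "udqgpxbjtrjvegtly".

udqgpxbjtrjvegtly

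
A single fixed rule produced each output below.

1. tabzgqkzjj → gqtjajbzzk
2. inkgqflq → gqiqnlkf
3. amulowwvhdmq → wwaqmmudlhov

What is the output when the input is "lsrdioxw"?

In each case the input is transformed by: take characters alternately from the front and the back (1st, last, 2nd, 2nd-last, ...), then move the last 2 characters to the front (rotate right by 2).
On "lsrdioxw": the first step gives "lwsxrodi", and the second then gives "dilwsxro".

dilwsxro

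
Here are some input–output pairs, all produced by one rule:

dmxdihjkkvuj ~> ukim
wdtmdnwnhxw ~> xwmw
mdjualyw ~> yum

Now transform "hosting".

Rule — reverse the string, then keep one character in every 3, starting at position 2 (positions 2nd, 5th, 8th, ...).
For "hosting" the result is "ns".
(Check on "mdjualyw": → "wylaujdm" → "yum" ✓)

ns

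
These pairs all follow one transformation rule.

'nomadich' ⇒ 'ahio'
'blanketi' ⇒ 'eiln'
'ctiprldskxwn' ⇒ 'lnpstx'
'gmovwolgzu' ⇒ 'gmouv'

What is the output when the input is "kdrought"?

dgot

The transformation: keep every other character starting from the second (positions 2nd, 4th, 6th, ...), then sort the characters into alphabetical order.
Starting from "kdrought": after the first operation, "dogt"; after the second, "dgot".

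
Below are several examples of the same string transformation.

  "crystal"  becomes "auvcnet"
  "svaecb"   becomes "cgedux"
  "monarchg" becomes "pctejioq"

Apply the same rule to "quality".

cnkvasw

Looking at the pairs, the operation is to move the first 2 characters to the end (rotate left by 2), then shift every letter 2 places forward in the alphabet (wrapping around).
For "quality", step one produces "alityqu"; step two turns that into "cnkvasw".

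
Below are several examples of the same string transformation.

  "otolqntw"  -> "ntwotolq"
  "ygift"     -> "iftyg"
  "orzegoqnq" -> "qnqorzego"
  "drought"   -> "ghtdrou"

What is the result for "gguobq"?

Looking at the pairs, the operation is to move the last 3 characters to the front (rotate right by 3).
Doing the same to "gguobq": "obqggu".

obqggu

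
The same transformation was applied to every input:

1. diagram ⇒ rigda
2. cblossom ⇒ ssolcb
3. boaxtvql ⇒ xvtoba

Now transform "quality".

uqlia

Each output is the input with this applied: delete the last 2 characters, then sort the characters into reverse alphabetical order.
Doing the same to "quality": "uqlia".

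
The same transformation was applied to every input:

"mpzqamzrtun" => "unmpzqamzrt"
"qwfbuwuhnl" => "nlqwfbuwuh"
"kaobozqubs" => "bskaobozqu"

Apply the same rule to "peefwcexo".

The pattern: move the last 2 characters to the front (rotate right by 2).
"peefwcexo" → "xopeefwce".

xopeefwce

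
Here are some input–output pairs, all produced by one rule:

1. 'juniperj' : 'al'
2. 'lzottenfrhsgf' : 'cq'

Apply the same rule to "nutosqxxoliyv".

The rule is to shift every letter 9 places backward in the alphabet (wrapping around), then keep only the first 2 characters.
On "nutosqxxoliyv": the first step gives "elkfjhoofczpm", and the second then gives "el".

el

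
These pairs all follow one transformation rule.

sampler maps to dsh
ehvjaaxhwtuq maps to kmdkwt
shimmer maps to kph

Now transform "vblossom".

The pattern: keep every other character starting from the second (positions 2nd, 4th, 6th, ...), then shift every letter 3 places forward in the alphabet (wrapping around).
Starting from "vblossom": after the first operation, "bosm"; after the second, "ervp".

ervp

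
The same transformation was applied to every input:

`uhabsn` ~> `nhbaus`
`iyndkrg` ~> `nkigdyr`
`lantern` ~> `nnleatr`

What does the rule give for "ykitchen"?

nkihecyt

What's happening: sort the characters into reverse alphabetical order, then move the first 2 characters to the end (rotate left by 2).
Applying both steps to "ykitchen": "ytnkihec", then "nkihecyt".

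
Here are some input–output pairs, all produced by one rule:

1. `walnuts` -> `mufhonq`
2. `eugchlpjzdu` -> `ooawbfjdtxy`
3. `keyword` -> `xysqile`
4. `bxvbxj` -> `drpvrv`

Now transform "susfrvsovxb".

vomzlpmiprm

The rule is to swap the first and last characters, then shift every letter 6 places backward in the alphabet (wrapping around).
Working it through for "susfrvsovxb": intermediate "busfrvsovxs", final "vomzlpmiprm".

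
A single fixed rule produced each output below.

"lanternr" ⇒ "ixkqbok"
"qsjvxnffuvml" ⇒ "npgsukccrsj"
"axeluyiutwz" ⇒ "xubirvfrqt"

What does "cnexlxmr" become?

zkbuiuj

The rule is to delete the last character, then shift every letter 3 places backward in the alphabet (wrapping around).
"cnexlxmr" → "cnexlxm" → "zkbuiuj".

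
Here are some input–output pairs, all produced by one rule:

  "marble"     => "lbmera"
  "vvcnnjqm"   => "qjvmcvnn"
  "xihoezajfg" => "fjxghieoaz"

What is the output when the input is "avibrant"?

The pattern: move the last 3 characters to the front (rotate right by 3), then swap each adjacent pair of characters (1↔2, 3↔4, ...).
Working it through for "avibrant": intermediate "antavibr", final "naativrb".

naativrb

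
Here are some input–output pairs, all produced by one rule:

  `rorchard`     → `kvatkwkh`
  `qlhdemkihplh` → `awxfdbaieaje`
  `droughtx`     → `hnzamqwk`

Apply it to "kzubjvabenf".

The transformation: move the first 2 characters to the end (rotate left by 2), then shift every letter 7 places backward in the alphabet (wrapping around).
Doing the same to "kzubjvabenf": "nucotuxgyds".

nucotuxgyds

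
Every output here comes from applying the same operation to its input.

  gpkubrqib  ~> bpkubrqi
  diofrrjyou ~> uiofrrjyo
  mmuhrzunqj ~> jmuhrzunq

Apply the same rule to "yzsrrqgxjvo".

Looking at the pairs, the operation is to delete the first character, then move the last character to the front.
Doing the same to "yzsrrqgxjvo": "ozsrrqgxjv".
(Check on "gpkubrqib": → "pkubrqib" → "bpkubrqi" ✓)

ozsrrqgxjv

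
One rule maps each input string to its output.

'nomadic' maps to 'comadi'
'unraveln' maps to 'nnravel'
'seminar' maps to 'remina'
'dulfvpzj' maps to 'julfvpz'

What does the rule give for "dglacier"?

rglacie

What's happening: swap the first and last characters, then delete the last character.
On "dglacier": the first step gives "rglacied", and the second then gives "rglacie".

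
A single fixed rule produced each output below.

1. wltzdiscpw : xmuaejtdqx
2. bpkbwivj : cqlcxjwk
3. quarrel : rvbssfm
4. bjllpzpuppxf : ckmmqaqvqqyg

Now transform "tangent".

ubohfou

The rule is to shift every letter 1 place forward in the alphabet (wrapping around).
"tangent" → "ubohfou".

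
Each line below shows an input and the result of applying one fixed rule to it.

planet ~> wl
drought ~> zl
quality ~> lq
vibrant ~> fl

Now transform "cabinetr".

The transformation: shift every letter 8 places backward in the alphabet (wrapping around), then keep only the last 2 characters.
"cabinetr" → "ustafwlj" → "lj".

lj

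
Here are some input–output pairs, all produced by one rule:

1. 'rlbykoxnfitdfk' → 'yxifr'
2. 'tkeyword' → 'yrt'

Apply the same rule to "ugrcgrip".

In each case the input is transformed by: keep one character in every 3, starting at position 1 (positions 1st, 4th, 7th, ...), then move the first character to the end.
Working it through for "ugrcgrip": intermediate "uci", final "ciu".

ciu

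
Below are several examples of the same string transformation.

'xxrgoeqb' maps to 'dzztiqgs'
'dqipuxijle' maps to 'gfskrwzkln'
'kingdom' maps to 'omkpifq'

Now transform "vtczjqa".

cxvebls

Looking at the pairs, the operation is to move the last character to the front, then shift every letter 2 places forward in the alphabet (wrapping around).
For "vtczjqa" the result is "cxvebls".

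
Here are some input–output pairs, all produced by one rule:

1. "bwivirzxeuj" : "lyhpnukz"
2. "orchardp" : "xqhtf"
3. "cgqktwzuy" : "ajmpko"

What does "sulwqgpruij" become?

mgwfhkyz

The transformation: delete the first 3 characters, then shift every letter 10 places backward in the alphabet (wrapping around).
For "sulwqgpruij", step one produces "wqgpruij"; step two turns that into "mgwfhkyz".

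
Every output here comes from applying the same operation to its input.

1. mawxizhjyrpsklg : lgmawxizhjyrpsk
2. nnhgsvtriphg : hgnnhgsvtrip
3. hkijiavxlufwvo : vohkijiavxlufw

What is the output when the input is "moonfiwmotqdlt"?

Rule — move the last 2 characters to the front (rotate right by 2).
"moonfiwmotqdlt" → "ltmoonfiwmotqd".

ltmoonfiwmotqd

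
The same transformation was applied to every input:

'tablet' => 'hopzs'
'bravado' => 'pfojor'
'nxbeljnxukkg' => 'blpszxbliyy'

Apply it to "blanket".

In each case the input is transformed by: delete the last character, then shift every letter 12 places backward in the alphabet (wrapping around).
"blanket" → "blanke" → "pzobys".

pzobys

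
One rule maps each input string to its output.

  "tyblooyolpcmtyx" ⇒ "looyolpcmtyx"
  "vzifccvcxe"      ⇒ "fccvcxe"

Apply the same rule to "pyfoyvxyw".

oyvxyw

Rule — delete the first 3 characters.
"pyfoyvxyw" → "oyvxyw".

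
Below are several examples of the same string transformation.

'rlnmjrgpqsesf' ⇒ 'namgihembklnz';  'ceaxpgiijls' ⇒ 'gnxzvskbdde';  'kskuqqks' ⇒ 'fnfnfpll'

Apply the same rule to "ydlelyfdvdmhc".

The pattern: shift every letter 5 places backward in the alphabet (wrapping around), then move the last 2 characters to the front (rotate right by 2).
"ydlelyfdvdmhc" → "tygzgtayqyhcx" → "cxtygzgtayqyh".

cxtygzgtayqyh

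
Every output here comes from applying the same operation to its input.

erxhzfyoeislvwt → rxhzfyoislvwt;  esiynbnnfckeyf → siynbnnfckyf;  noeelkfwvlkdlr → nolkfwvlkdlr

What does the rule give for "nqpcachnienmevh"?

nqpcachninmvh

Rule — remove every "e".
For "nqpcachnienmevh" the result is "nqpcachninmvh".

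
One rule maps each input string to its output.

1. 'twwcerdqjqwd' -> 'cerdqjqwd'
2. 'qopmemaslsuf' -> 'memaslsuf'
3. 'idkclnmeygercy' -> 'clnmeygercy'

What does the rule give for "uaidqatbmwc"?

Looking at the pairs, the operation is to delete the first 3 characters.
For "uaidqatbmwc" the result is "dqatbmwc".

dqatbmwc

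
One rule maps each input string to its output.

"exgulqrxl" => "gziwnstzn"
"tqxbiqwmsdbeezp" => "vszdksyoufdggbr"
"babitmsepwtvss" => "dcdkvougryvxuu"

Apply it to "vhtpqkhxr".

The rule is to shift every letter 2 places forward in the alphabet (wrapping around).
For "vhtpqkhxr" the result is "xjvrsmjzt".

xjvrsmjzt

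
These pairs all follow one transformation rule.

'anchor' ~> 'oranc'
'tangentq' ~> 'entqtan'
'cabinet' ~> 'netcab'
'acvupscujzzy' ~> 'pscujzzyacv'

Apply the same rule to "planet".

Looking at the pairs, the operation is to move the first 3 characters to the end (rotate left by 3), then delete the first character.
Doing the same to "planet": "etpla".
(Check on "cabinet": → "inetcab" → "netcab" ✓)

etpla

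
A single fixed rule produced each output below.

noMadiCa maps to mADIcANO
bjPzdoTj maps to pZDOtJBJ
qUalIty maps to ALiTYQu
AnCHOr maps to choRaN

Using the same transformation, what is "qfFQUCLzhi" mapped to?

Looking at the pairs, the operation is to flip the case of every letter, then move the first 2 characters to the end (rotate left by 2).
Doing the same to "qfFQUCLzhi": "fquclZHIQF".

fquclZHIQF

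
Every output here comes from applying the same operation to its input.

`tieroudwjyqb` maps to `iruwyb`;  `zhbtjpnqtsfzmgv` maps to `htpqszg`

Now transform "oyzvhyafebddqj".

The transformation: keep every other character starting from the second (positions 2nd, 4th, 6th, ...).
For "oyzvhyafebddqj" the result is "yvyfbdj".

yvyfbdj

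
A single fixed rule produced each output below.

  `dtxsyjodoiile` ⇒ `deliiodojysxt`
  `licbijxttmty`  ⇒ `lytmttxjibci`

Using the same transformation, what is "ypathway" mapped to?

The pattern: move the first character to the end, then reverse the string.
For "ypathway", step one produces "pathwayy"; step two turns that into "yyawhtap".

yyawhtap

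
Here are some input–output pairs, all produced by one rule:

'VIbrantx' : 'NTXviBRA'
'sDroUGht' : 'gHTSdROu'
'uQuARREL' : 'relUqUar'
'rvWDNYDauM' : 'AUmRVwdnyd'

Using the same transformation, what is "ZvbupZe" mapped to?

The rule is to move the last 3 characters to the front (rotate right by 3), then flip the case of every letter.
Applying both steps to "ZvbupZe": "pZeZvbu", then "PzEzVBU".

PzEzVBU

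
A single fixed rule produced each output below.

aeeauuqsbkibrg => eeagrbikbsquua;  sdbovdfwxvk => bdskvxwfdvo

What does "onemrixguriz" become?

The rule is to move the first 3 characters to the end (rotate left by 3), then reverse the string.
Applying both steps to "onemrixguriz": "mrixgurizone", then "enozirugxirm".
(Check on "aeeauuqsbkibrg": → "auuqsbkibrgaee" → "eeagrbikbsquua" ✓)

enozirugxirm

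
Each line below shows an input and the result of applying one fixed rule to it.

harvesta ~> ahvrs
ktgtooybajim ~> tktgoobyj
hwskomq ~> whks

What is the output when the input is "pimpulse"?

ippml

The pattern: swap each adjacent pair of characters (1↔2, 3↔4, ...), then delete the last 3 characters.
Starting from "pimpulse": after the first operation, "ippmlues"; after the second, "ippml".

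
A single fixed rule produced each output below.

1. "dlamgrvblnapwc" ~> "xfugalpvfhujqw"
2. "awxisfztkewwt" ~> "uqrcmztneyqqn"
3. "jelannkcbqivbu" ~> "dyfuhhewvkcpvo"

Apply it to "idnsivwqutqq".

cxhmcpqkonkk

The transformation: shift every letter 6 places backward in the alphabet (wrapping around).
On "idnsivwqutqq" that produces "cxhmcpqkonkk".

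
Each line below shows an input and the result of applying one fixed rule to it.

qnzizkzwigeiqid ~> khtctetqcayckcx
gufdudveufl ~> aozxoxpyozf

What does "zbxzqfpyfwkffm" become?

Rule — shift every letter 6 places backward in the alphabet (wrapping around).
For "zbxzqfpyfwkffm" the result is "tvrtkzjszqezzg".

tvrtkzjszqezzg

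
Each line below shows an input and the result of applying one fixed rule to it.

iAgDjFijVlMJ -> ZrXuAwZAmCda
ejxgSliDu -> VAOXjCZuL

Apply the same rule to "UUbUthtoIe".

llSlKYKFzV

Looking at the pairs, the operation is to shift every letter 9 places backward in the alphabet (wrapping around), then flip the case of every letter.
Working it through for "UUbUthtoIe": intermediate "LLsLkykfZv", final "llSlKYKFzV".
(Check on "ejxgSliDu": → "vaoxJczUl" → "VAOXjCZuL" ✓)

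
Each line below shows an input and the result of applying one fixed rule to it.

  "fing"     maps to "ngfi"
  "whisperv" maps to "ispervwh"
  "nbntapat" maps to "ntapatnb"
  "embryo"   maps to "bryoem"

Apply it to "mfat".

Each output is the input with this applied: move the first 2 characters to the end (rotate left by 2).
On "mfat" that produces "atmf".

atmf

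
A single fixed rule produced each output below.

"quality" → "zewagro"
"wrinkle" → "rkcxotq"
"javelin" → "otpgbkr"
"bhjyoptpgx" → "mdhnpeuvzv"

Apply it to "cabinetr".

Each output is the input with this applied: shift every letter 6 places forward in the alphabet (wrapping around), then move the last 2 characters to the front (rotate right by 2).
Starting from "cabinetr": after the first operation, "ighotkzx"; after the second, "zxighotk".
(Check on "quality": → "wagroze" → "zewagro" ✓)

zxighotk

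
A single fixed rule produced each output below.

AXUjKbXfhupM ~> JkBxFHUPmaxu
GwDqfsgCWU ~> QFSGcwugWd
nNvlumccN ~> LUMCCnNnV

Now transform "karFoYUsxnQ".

fOyuSXNqKAR

The pattern: move the first 3 characters to the end (rotate left by 3), then flip the case of every letter.
Doing the same to "karFoYUsxnQ": "fOyuSXNqKAR".
(Check on "AXUjKbXfhupM": → "jKbXfhupMAXU" → "JkBxFHUPmaxu" ✓)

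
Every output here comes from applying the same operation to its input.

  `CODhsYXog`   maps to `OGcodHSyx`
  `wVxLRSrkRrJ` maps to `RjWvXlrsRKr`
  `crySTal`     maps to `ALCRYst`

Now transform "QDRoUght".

The pattern: flip the case of every letter, then move the last 2 characters to the front (rotate right by 2).
For "QDRoUght" the result is "HTqdrOuG".

HTqdrOuG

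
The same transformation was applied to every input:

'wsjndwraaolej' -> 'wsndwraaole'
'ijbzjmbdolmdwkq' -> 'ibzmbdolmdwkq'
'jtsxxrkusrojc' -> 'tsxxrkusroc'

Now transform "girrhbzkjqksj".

girrhbzkqks

The pattern: remove every "j".
On "girrhbzkjqksj" that produces "girrhbzkqks".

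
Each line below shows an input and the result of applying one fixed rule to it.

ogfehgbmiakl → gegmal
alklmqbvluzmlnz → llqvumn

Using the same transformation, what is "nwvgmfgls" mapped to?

The transformation: keep every other character starting from the second (positions 2nd, 4th, 6th, ...).
Applying that to "nwvgmfgls" gives "wgfl".

wgfl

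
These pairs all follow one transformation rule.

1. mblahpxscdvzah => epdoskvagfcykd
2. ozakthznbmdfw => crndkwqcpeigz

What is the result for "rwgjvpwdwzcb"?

zumjsygzczef

The rule is to swap each adjacent pair of characters (1↔2, 3↔4, ...), then shift every letter 3 places forward in the alphabet (wrapping around).
For "rwgjvpwdwzcb" the result is "zumjsygzczef".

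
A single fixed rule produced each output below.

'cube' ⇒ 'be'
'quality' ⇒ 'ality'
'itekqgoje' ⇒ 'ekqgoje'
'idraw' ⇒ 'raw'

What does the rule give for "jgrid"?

Looking at the pairs, the operation is to delete the first 2 characters.
"jgrid" → "rid".

rid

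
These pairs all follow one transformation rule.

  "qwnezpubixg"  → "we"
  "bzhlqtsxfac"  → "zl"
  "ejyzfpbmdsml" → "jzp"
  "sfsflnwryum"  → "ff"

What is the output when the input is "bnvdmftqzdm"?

nd

Looking at the pairs, the operation is to keep every other character starting from the second (positions 2nd, 4th, 6th, ...), then delete the last 3 characters.
Working it through for "bnvdmftqzdm": intermediate "ndfqd", final "nd".
(Check on "sfsflnwryum": → "ffnru" → "ff" ✓)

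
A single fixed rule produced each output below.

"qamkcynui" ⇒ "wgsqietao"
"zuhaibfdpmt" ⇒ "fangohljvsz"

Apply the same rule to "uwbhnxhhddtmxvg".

achntdnnjjzsdbm

Looking at the pairs, the operation is to shift every letter 6 places forward in the alphabet (wrapping around).
On "uwbhnxhhddtmxvg" that produces "achntdnnjjzsdbm".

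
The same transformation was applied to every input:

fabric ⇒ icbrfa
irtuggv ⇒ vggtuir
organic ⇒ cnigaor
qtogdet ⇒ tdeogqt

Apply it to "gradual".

What's happening: swap each adjacent pair of characters (1↔2, 3↔4, ...), then reverse the string.
Starting from "gradual": after the first operation, "rgdaaul"; after the second, "luaadgr".
(Check on "organic": → "roaginc" → "cnigaor" ✓)

luaadgr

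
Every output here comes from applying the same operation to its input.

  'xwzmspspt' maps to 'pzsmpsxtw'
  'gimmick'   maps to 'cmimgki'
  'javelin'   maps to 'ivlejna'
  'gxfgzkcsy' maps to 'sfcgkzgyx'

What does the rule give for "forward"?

rrawfdo

Each output is the input with this applied: take characters alternately from the front and the back (1st, last, 2nd, 2nd-last, ...), then move the first 3 characters to the end (rotate left by 3).
So "forward" becomes "rrawfdo".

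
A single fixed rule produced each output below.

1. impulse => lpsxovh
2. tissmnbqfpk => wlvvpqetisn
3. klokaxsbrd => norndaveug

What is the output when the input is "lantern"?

The transformation: shift every letter 3 places forward in the alphabet (wrapping around).
So "lantern" becomes "odqwhuq".

odqwhuq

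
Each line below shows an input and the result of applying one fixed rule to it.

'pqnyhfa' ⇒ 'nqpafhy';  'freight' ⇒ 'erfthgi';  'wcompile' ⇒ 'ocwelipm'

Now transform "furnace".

rufecan

What's happening: move the first 3 characters to the end (rotate left by 3), then reverse the string.
"furnace" → "rufecan".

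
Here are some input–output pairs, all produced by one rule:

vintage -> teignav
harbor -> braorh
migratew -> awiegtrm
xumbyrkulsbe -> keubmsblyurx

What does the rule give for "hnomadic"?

The transformation: take characters alternately from the front and the back (1st, last, 2nd, 2nd-last, ...), then swap the first and last characters.
So "hnomadic" becomes "acniodmh".

acniodmh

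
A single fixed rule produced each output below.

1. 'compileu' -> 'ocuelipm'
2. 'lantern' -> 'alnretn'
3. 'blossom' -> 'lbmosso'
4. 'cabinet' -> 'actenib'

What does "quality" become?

uqytila

In each case the input is transformed by: move the first 2 characters to the end (rotate left by 2), then reverse the string.
On "quality": the first step gives "alityqu", and the second then gives "uqytila".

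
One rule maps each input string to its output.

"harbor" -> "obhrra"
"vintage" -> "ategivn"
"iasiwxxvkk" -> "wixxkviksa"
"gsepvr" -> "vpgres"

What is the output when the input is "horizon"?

zinoohr

What's happening: move the first 3 characters to the end (rotate left by 3), then swap each adjacent pair of characters (1↔2, 3↔4, ...).
Starting from "horizon": after the first operation, "izonhor"; after the second, "zinoohr".
(Check on "harbor": → "borhar" → "obhrra" ✓)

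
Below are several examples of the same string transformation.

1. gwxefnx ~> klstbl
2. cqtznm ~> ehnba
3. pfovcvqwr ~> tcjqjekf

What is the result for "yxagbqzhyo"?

The transformation: delete the first character, then shift every letter 12 places backward in the alphabet (wrapping around).
"yxagbqzhyo" → "loupenvmc".

loupenvmc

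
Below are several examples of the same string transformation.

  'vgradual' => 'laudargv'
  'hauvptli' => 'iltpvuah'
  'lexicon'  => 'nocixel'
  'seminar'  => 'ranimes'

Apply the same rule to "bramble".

elbmarb

Each output is the input with this applied: reverse the string.
Doing the same to "bramble": "elbmarb".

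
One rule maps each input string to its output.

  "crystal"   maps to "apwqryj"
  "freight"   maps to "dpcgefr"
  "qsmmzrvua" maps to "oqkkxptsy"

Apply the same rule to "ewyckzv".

Looking at the pairs, the operation is to shift every letter 2 places backward in the alphabet (wrapping around).
"ewyckzv" → "cuwaixt".

cuwaixt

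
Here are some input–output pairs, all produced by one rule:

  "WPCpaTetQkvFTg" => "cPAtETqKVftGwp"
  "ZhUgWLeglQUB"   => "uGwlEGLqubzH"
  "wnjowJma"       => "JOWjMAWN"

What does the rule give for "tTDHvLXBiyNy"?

dhVlxbIYnYTt

Looking at the pairs, the operation is to flip the case of every letter, then move the first 2 characters to the end (rotate left by 2).
Applying both steps to "tTDHvLXBiyNy": "TtdhVlxbIYnY", then "dhVlxbIYnYTt".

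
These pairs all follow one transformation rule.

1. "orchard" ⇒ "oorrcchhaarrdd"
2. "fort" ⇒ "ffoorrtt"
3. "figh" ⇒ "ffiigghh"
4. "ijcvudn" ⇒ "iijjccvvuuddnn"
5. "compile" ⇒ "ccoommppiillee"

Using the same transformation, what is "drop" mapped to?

ddrroopp

The rule is to double every character.
Doing the same to "drop": "ddrroopp".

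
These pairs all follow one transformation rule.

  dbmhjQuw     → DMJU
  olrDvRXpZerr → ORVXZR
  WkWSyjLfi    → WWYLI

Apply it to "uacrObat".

UCOA

Rule — keep every other character starting from the first (positions 1st, 3rd, 5th, ...), then convert every letter to uppercase.
"uacrObat" → "ucOa" → "UCOA".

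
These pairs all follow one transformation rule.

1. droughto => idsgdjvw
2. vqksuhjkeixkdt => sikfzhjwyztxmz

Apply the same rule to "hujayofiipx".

emwjypnduxx

In each case the input is transformed by: shift every letter 11 places backward in the alphabet (wrapping around), then move the last 2 characters to the front (rotate right by 2).
Applying both steps to "hujayofiipx": "wjypnduxxem", then "emwjypnduxx".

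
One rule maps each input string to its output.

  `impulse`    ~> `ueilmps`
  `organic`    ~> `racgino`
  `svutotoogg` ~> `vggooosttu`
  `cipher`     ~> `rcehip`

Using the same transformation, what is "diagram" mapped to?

Rule — sort the characters into alphabetical order, then move the last character to the front.
Applying both steps to "diagram": "aadgimr", then "raadgim".

raadgim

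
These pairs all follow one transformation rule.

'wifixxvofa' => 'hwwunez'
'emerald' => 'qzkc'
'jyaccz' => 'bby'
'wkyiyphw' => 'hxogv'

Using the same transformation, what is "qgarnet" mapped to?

Rule — delete the first 3 characters, then shift every letter 1 place backward in the alphabet (wrapping around).
Applying both steps to "qgarnet": "rnet", then "qmds".
(Check on "wkyiyphw": → "iyphw" → "hxogv" ✓)

qmds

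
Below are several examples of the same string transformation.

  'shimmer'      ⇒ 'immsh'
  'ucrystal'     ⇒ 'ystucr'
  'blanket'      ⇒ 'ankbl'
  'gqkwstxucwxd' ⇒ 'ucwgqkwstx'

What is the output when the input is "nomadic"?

madno

Rule — delete the last 2 characters, then move the last 3 characters to the front (rotate right by 3).
On "nomadic" that produces "madno".
(Check on "shimmer": → "shimm" → "immsh" ✓)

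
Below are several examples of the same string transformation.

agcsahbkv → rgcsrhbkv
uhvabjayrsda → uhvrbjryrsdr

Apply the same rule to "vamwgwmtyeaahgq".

The transformation: replace every "a" with "r".
Applying that to "vamwgwmtyeaahgq" gives "vrmwgwmtyerrhgq".

vrmwgwmtyerrhgq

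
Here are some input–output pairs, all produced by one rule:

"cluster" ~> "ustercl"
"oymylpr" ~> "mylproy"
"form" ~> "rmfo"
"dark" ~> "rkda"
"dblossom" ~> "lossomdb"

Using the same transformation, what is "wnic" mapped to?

icwn

The transformation: move the first 2 characters to the end (rotate left by 2).
On "wnic" that produces "icwn".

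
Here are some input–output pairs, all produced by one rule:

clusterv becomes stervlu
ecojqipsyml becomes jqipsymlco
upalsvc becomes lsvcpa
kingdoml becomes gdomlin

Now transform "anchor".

hornc

In each case the input is transformed by: delete the first character, then move the first 2 characters to the end (rotate left by 2).
Working it through for "anchor": intermediate "nchor", final "hornc".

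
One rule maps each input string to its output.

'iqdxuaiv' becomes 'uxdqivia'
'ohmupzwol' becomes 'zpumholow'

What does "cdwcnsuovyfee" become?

yvousncwdceef

The transformation: move the last 3 characters to the front (rotate right by 3), then reverse the string.
Applying both steps to "cdwcnsuovyfee": "feecdwcnsuovy", then "yvousncwdceef".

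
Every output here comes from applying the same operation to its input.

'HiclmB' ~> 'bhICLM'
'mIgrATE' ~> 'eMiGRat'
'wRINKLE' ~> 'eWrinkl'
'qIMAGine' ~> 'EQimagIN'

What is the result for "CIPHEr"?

Rciphe

The rule is to move the last character to the front, then flip the case of every letter.
So "CIPHEr" becomes "Rciphe".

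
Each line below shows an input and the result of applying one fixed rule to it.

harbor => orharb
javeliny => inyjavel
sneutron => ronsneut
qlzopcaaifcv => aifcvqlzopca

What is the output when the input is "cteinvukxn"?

ukxncteinv

The transformation: move the first character to the end, then swap the front and back halves of the string.
"cteinvukxn" → "teinvukxnc" → "ukxncteinv".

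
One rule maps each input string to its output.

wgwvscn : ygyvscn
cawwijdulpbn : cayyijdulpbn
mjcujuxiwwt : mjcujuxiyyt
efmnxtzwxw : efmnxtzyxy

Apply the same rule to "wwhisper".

In each case the input is transformed by: replace every "w" with "y".
Doing the same to "wwhisper": "yyhisper".

yyhisper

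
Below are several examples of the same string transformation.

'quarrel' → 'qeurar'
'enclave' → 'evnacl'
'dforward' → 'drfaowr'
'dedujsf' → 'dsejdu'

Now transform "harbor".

hoabr

The transformation: delete the last character, then take characters alternately from the front and the back (1st, last, 2nd, 2nd-last, ...).
Applying both steps to "harbor": "harbo", then "hoabr".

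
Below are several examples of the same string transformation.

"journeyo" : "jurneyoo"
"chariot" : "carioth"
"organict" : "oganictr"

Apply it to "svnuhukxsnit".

snuhukxsnitv

The pattern: move the first character to the end, then swap the first and last characters.
On "svnuhukxsnit": the first step gives "vnuhukxsnits", and the second then gives "snuhukxsnitv".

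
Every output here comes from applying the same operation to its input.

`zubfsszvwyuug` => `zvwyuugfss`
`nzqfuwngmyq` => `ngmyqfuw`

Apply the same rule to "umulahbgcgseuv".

Looking at the pairs, the operation is to delete the first 3 characters, then move the first 3 characters to the end (rotate left by 3).
So "umulahbgcgseuv" becomes "bgcgseuvlah".
(Check on "nzqfuwngmyq": → "fuwngmyq" → "ngmyqfuw" ✓)

bgcgseuvlah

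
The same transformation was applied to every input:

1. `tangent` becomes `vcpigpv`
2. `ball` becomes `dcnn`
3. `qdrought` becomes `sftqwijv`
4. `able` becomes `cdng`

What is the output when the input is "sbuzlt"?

udwbnv

The transformation: shift every letter 2 places forward in the alphabet (wrapping around).
Applying that to "sbuzlt" gives "udwbnv".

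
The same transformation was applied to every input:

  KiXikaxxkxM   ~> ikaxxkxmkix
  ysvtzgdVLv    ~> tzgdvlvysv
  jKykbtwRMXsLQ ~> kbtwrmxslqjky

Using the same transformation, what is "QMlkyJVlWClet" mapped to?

kyjvlwcletqml

The pattern: move the first 3 characters to the end (rotate left by 3), then convert every letter to lowercase.
Doing the same to "QMlkyJVlWClet": "kyjvlwcletqml".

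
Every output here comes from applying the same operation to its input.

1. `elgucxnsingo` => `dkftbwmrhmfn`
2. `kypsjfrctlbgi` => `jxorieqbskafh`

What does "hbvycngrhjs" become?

gauxbmfqgir

In each case the input is transformed by: shift every letter 1 place backward in the alphabet (wrapping around).
"hbvycngrhjs" → "gauxbmfqgir".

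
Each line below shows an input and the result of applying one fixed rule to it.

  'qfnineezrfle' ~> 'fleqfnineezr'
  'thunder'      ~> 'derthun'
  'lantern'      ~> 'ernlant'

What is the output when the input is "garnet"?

netgar

Rule — move the last 3 characters to the front (rotate right by 3).
"garnet" → "netgar".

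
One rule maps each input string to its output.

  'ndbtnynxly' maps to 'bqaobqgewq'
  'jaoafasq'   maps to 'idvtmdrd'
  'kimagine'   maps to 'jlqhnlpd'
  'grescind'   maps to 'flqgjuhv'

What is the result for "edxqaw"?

tdzhga

Each output is the input with this applied: swap the front and back halves of the string, then shift every letter 3 places forward in the alphabet (wrapping around).
So "edxqaw" becomes "tdzhga".
(Check on "grescind": → "cindgres" → "flqgjuhv" ✓)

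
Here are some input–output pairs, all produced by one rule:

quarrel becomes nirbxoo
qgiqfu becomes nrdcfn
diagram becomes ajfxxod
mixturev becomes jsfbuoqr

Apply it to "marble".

jbxioy

Rule — shift every letter 3 places backward in the alphabet (wrapping around), then take characters alternately from the front and the back (1st, last, 2nd, 2nd-last, ...).
Starting from "marble": after the first operation, "jxoyib"; after the second, "jbxioy".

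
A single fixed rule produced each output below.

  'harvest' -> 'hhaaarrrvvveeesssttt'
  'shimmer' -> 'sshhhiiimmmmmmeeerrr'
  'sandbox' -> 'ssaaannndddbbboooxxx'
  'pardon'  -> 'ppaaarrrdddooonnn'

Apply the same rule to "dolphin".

The rule is to repeat every character 3 times, then delete the first character.
"dolphin" → "dddooolllppphhhiiinnn" → "ddooolllppphhhiiinnn".

ddooolllppphhhiiinnn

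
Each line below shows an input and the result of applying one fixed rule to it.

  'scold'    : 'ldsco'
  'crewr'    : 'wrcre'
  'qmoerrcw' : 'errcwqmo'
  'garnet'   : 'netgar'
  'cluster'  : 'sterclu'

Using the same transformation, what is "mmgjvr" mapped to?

jvrmmg

Each output is the input with this applied: move the first 3 characters to the end (rotate left by 3).
So "mmgjvr" becomes "jvrmmg".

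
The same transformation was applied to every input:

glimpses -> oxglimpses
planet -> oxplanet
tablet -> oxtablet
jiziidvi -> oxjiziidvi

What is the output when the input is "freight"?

What's happening: prepend "ox".
Applying that to "freight" gives "oxfreight".

oxfreight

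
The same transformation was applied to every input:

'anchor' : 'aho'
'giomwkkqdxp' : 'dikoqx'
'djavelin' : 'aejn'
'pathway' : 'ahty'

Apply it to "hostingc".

chns

In each case the input is transformed by: sort the characters into alphabetical order, then keep every other character starting from the first (positions 1st, 3rd, 5th, ...).
Applying both steps to "hostingc": "cghinost", then "chns".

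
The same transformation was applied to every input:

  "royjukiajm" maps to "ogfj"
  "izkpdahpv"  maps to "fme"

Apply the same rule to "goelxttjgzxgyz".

diqwv

Each output is the input with this applied: keep one character in every 3, starting at position 1 (positions 1st, 4th, 7th, ...), then shift every letter 3 places backward in the alphabet (wrapping around).
Working it through for "goelxttjgzxgyz": intermediate "gltzy", final "diqwv".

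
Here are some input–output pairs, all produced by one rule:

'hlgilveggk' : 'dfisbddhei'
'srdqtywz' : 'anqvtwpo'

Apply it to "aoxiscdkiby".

The transformation: shift every letter 3 places backward in the alphabet (wrapping around), then move the first 2 characters to the end (rotate left by 2).
Working it through for "aoxiscdkiby": intermediate "xlufpzahfyv", final "ufpzahfyvxl".

ufpzahfyvxl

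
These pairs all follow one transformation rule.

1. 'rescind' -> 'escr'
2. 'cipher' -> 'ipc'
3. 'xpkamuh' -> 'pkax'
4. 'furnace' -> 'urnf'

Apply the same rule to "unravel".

What's happening: delete the last 3 characters, then move the first character to the end.
Working it through for "unravel": intermediate "unra", final "nrau".

nrau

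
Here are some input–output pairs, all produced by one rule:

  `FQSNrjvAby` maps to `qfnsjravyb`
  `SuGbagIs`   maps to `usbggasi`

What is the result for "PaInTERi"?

Each output is the input with this applied: swap each adjacent pair of characters (1↔2, 3↔4, ...), then convert every letter to lowercase.
On "PaInTERi" that produces "apnietir".

apnietir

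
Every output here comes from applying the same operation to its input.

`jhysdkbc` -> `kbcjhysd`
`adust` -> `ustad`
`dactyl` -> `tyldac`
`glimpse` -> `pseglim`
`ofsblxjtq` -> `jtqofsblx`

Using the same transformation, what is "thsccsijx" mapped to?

ijxthsccs

The transformation: move the last 3 characters to the front (rotate right by 3).
On "thsccsijx" that produces "ijxthsccs".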